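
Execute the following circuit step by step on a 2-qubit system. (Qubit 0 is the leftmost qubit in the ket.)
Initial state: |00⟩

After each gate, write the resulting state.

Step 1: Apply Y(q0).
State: i|10⟩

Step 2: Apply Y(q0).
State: |00⟩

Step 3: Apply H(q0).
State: 1/√2|00⟩ + 1/√2|10⟩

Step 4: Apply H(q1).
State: 1/2|00⟩ + 1/2|01⟩ + 1/2|10⟩ + 1/2|11⟩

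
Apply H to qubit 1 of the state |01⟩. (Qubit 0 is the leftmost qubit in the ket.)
1/√2|00⟩ - 1/√2|01⟩

H on qubit 1 mixes each pair of kets that differ only in qubit 1: amplitudes (a, b) of (|…0…⟩, |…1…⟩) become ((a + b)/√2, (a − b)/√2). Kets absent from the input have amplitude 0.
(|00⟩, |01⟩): (a, b) = (0, 1) → (1/√2, -1/√2)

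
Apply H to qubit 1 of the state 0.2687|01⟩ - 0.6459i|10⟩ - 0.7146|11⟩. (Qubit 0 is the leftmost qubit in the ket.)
0.19|00⟩ - 0.19|01⟩ + (-0.5053 - 0.4567i)|10⟩ + (0.5053 - 0.4567i)|11⟩

H on qubit 1 mixes each pair of kets that differ only in qubit 1: amplitudes (a, b) of (|…0…⟩, |…1…⟩) become ((a + b)/√2, (a − b)/√2). Kets absent from the input have amplitude 0.
(|00⟩, |01⟩): (a, b) = (0, 0.2687) → (0.19, -0.19)
(|10⟩, |11⟩): (a, b) = (-0.6459i, -0.7146) → ((-0.5053 - 0.4567i), (0.5053 - 0.4567i))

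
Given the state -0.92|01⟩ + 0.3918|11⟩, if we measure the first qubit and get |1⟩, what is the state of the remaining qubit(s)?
|1⟩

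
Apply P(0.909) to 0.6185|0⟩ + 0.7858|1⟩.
0.6185|0⟩ + (0.4829 + 0.6199i)|1⟩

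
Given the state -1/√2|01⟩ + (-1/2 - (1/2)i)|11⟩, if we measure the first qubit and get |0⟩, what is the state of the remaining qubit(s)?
-|1⟩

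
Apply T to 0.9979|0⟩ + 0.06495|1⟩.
0.9979|0⟩ + (0.04593 + 0.04593i)|1⟩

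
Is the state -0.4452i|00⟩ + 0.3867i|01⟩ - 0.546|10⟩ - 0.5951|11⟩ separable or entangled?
Entangled

Writing the state as a|00⟩ + b|01⟩ + c|10⟩ + d|11⟩, it is a product state iff ad − bc = 0.
Here (a, b, c, d) = (-0.4452i, 0.3867i, -0.546, -0.5951): ad − bc = (-0.4452i)(-0.5951) − (0.3867i)(-0.546) = 0.4761i ≠ 0, so the state is entangled.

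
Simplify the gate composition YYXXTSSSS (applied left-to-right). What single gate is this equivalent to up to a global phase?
T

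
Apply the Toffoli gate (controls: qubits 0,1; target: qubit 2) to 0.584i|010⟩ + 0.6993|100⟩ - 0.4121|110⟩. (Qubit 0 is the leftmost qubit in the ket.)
0.584i|010⟩ + 0.6993|100⟩ - 0.4121|111⟩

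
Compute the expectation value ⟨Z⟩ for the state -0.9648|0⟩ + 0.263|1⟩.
0.8617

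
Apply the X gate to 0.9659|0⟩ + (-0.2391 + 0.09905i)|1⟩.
(-0.2391 + 0.09905i)|0⟩ + 0.9659|1⟩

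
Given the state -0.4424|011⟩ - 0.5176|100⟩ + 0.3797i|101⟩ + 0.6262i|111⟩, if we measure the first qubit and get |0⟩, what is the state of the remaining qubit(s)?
-|11⟩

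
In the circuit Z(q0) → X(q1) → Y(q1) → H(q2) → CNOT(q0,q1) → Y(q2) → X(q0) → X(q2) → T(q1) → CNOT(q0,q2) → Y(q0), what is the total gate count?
11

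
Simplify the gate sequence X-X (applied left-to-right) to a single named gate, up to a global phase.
I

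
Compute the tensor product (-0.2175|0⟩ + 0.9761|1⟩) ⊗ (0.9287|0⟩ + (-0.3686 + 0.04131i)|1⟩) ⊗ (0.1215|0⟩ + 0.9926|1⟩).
-0.02454|000⟩ - 0.2005|001⟩ + (0.009741 - 0.001092i)|010⟩ + (0.07958 - 0.008918i)|011⟩ + 0.1101|100⟩ + 0.8998|101⟩ + (-0.04371 + 0.004899i)|110⟩ + (-0.3571 + 0.04002i)|111⟩

amp(|b₁b₂…⟩) = product of the factor amplitudes for bits b₁, b₂, …; only kets whose every factor amplitude is nonzero survive.
|000⟩: (-0.2175)(0.9287)(0.1215) = -0.02454
|001⟩: (-0.2175)(0.9287)(0.9926) = -0.2005
|010⟩: (-0.2175)(-0.3686 + 0.04131i)(0.1215) = (0.009741 - 0.001092i)
|011⟩: (-0.2175)(-0.3686 + 0.04131i)(0.9926) = (0.07958 - 0.008918i)
|100⟩: (0.9761)(0.9287)(0.1215) = 0.1101
|101⟩: (0.9761)(0.9287)(0.9926) = 0.8998
|110⟩: (0.9761)(-0.3686 + 0.04131i)(0.1215) = (-0.04371 + 0.004899i)
|111⟩: (0.9761)(-0.3686 + 0.04131i)(0.9926) = (-0.3571 + 0.04002i)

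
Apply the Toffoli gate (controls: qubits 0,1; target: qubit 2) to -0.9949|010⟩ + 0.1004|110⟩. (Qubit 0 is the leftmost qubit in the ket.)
-0.9949|010⟩ + 0.1004|111⟩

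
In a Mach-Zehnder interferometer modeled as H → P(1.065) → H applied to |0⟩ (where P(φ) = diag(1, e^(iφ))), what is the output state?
(0.7423 + 0.4374i)|0⟩ + (0.2577 - 0.4374i)|1⟩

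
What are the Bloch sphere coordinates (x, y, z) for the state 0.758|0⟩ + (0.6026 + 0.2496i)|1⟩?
(0.9135, 0.3784, 0.1491)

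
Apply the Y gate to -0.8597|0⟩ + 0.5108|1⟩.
-0.5108i|0⟩ - 0.8597i|1⟩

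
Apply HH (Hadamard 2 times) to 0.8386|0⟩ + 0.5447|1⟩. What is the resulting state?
0.8386|0⟩ + 0.5447|1⟩

H² = I, so an even number of Hadamards cancels: H^2 = I and the state is unchanged.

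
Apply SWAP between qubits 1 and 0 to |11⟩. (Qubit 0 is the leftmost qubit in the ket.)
|11⟩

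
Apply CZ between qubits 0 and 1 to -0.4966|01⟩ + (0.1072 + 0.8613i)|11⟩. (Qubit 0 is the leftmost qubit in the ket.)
-0.4966|01⟩ + (-0.1072 - 0.8613i)|11⟩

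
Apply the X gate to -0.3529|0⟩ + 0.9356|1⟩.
0.9356|0⟩ - 0.3529|1⟩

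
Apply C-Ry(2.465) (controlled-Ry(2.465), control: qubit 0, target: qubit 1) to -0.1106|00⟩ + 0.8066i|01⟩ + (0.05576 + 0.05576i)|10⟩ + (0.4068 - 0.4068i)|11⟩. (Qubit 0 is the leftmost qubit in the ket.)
-0.1106|00⟩ + 0.8066i|01⟩ + (-0.3652 + 0.4022i)|10⟩ + (0.1876 - 0.08241i)|11⟩

C-Ry(2.465) leaves the control-|0⟩ kets |00⟩, |01⟩ unchanged and applies Ry(2.465) to qubit 1 on the control-|1⟩ pair (|10⟩, |11⟩).
Ry(2.465) = [[cos(θ/2), −sin(θ/2)], [sin(θ/2), cos(θ/2)]]; θ = 2.465, cos(θ/2) ≈ 0.33188, sin(θ/2) ≈ 0.943321.
With a = amp(|10⟩) = (0.05576 + 0.05576i) and b = amp(|11⟩) = (0.4068 - 0.4068i):
new amp(|10⟩) = (0.33188)·a + (-0.943321)·b = (-0.3652 + 0.4022i)
new amp(|11⟩) = (0.943321)·a + (0.33188)·b = (0.1876 - 0.08241i)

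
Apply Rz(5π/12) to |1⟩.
(0.7934 + 0.6088i)|1⟩

Rz(5π/12) = [[e^(−iθ/2), 0], [0, e^(iθ/2)]] with e^(±iθ/2) = cos(θ/2) ± i·sin(θ/2); θ = 5π/12, cos(θ/2) ≈ 0.793353, sin(θ/2) ≈ 0.608761.
With a = amp(|0⟩) = 0 and b = amp(|1⟩) = 1:
new amp(|0⟩) = (0.793353 - 0.608761i)·a = 0
new amp(|1⟩) = (0.793353 + 0.608761i)·b = (0.7934 + 0.6088i)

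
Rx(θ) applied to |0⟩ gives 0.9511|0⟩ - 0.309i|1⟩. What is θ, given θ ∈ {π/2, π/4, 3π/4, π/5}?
π/5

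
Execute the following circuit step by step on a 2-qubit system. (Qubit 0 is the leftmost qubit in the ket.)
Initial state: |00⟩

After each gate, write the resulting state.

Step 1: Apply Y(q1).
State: i|01⟩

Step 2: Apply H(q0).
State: (1/√2)i|01⟩ + (1/√2)i|11⟩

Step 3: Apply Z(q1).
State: -(1/√2)i|01⟩ - (1/√2)i|11⟩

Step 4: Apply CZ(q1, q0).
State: -(1/√2)i|01⟩ + (1/√2)i|11⟩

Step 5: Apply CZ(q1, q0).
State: -(1/√2)i|01⟩ - (1/√2)i|11⟩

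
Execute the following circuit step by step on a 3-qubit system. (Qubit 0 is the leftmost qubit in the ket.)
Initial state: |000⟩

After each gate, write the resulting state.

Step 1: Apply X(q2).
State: |001⟩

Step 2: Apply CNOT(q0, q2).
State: |001⟩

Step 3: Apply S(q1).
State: |001⟩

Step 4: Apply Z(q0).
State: |001⟩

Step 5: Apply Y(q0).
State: i|101⟩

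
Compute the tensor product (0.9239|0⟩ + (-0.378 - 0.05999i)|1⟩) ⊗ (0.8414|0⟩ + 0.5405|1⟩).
0.7774|00⟩ + 0.4994|01⟩ + (-0.318 - 0.05048i)|10⟩ + (-0.2043 - 0.03242i)|11⟩

amp(|b₁b₂…⟩) = product of the factor amplitudes for bits b₁, b₂, …; only kets whose every factor amplitude is nonzero survive.
|00⟩: (0.9239)(0.8414) = 0.7774
|01⟩: (0.9239)(0.5405) = 0.4994
|10⟩: (-0.378 - 0.05999i)(0.8414) = (-0.318 - 0.05048i)
|11⟩: (-0.378 - 0.05999i)(0.5405) = (-0.2043 - 0.03242i)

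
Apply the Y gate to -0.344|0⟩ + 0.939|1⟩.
-0.939i|0⟩ - 0.344i|1⟩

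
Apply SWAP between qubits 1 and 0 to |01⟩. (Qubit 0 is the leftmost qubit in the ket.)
|10⟩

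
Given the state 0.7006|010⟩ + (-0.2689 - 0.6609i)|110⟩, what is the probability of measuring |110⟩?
0.5091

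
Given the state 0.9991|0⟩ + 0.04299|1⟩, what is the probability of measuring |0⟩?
0.9982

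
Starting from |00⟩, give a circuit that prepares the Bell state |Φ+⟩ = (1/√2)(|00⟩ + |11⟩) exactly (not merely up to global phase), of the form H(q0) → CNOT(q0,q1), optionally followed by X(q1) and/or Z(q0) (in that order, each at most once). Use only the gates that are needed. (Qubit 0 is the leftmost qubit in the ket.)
H(q0) → CNOT(q0,q1)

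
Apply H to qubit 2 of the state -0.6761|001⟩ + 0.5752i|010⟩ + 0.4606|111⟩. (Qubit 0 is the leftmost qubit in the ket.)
-0.4781|000⟩ + 0.4781|001⟩ + 0.4067i|010⟩ + 0.4067i|011⟩ + 0.3257|110⟩ - 0.3257|111⟩

H on qubit 2 mixes each pair of kets that differ only in qubit 2: amplitudes (a, b) of (|…0…⟩, |…1…⟩) become ((a + b)/√2, (a − b)/√2). Kets absent from the input have amplitude 0.
(|000⟩, |001⟩): (a, b) = (0, -0.6761) → (-0.4781, 0.4781)
(|010⟩, |011⟩): (a, b) = (0.5752i, 0) → (0.4067i, 0.4067i)
(|110⟩, |111⟩): (a, b) = (0, 0.4606) → (0.3257, -0.3257)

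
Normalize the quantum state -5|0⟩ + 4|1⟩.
-0.7809|0⟩ + 0.6247|1⟩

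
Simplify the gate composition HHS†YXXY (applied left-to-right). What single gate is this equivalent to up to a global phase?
S†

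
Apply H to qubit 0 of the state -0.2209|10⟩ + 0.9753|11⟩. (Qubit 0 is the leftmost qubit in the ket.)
-0.1562|00⟩ + 0.6896|01⟩ + 0.1562|10⟩ - 0.6896|11⟩

H on qubit 0 mixes each pair of kets that differ only in qubit 0: amplitudes (a, b) of (|…0…⟩, |…1…⟩) become ((a + b)/√2, (a − b)/√2). Kets absent from the input have amplitude 0.
(|00⟩, |10⟩): (a, b) = (0, -0.2209) → (-0.1562, 0.1562)
(|01⟩, |11⟩): (a, b) = (0, 0.9753) → (0.6896, -0.6896)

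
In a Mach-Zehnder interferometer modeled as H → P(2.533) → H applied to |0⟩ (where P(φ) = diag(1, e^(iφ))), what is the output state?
(0.08977 + 0.2859i)|0⟩ + (0.9102 - 0.2859i)|1⟩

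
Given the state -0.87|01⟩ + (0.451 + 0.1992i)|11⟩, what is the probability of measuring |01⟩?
0.7569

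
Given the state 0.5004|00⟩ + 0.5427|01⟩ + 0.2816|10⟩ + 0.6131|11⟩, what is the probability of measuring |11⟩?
0.3759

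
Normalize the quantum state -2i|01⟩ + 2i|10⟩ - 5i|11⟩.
-0.3482i|01⟩ + 0.3482i|10⟩ - 0.8704i|11⟩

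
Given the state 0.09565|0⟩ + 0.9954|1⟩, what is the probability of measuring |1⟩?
0.9908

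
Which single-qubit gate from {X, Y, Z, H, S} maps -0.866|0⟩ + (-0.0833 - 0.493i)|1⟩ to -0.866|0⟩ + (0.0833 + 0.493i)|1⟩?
Z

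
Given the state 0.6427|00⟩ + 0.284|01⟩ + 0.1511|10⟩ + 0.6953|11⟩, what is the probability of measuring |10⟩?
0.02283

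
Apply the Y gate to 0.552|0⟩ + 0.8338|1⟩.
-0.8338i|0⟩ + 0.552i|1⟩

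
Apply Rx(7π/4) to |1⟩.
-0.3827i|0⟩ - 0.9239|1⟩

Rx(7π/4) = [[cos(θ/2), −i·sin(θ/2)], [−i·sin(θ/2), cos(θ/2)]]; θ = 7π/4, cos(θ/2) ≈ -0.92388, sin(θ/2) ≈ 0.382683.
With a = amp(|0⟩) = 0 and b = amp(|1⟩) = 1:
new amp(|0⟩) = (-0.92388)·a + (-0.382683i)·b = -0.3827i
new amp(|1⟩) = (-0.382683i)·a + (-0.92388)·b = -0.9239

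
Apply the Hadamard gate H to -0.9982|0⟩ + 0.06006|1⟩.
-0.6634|0⟩ - 0.7483|1⟩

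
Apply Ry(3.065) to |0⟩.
0.03829|0⟩ + 0.9993|1⟩

Ry(3.065) = [[cos(θ/2), −sin(θ/2)], [sin(θ/2), cos(θ/2)]]; θ = 3.065, cos(θ/2) ≈ 0.038287, sin(θ/2) ≈ 0.999267.
With a = amp(|0⟩) = 1 and b = amp(|1⟩) = 0:
new amp(|0⟩) = (0.038287)·a + (-0.999267)·b = 0.03829
new amp(|1⟩) = (0.999267)·a + (0.038287)·b = 0.9993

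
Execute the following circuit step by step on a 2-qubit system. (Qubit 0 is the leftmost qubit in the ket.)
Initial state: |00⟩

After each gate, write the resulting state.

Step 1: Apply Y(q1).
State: i|01⟩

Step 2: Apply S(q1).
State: -|01⟩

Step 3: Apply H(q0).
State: -1/√2|01⟩ - 1/√2|11⟩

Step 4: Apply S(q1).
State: -(1/√2)i|01⟩ - (1/√2)i|11⟩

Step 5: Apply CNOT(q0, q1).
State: -(1/√2)i|01⟩ - (1/√2)i|10⟩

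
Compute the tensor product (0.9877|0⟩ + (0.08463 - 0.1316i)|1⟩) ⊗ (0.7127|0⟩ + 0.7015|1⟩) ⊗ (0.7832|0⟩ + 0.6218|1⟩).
0.5513|000⟩ + 0.4377|001⟩ + 0.5427|010⟩ + 0.4308|011⟩ + (0.04724 - 0.07346i)|100⟩ + (0.0375 - 0.05832i)|101⟩ + (0.0465 - 0.0723i)|110⟩ + (0.03691 - 0.0574i)|111⟩

amp(|b₁b₂…⟩) = product of the factor amplitudes for bits b₁, b₂, …; only kets whose every factor amplitude is nonzero survive.
|000⟩: (0.9877)(0.7127)(0.7832) = 0.5513
|001⟩: (0.9877)(0.7127)(0.6218) = 0.4377
|010⟩: (0.9877)(0.7015)(0.7832) = 0.5427
|011⟩: (0.9877)(0.7015)(0.6218) = 0.4308
|100⟩: (0.08463 - 0.1316i)(0.7127)(0.7832) = (0.04724 - 0.07346i)
|101⟩: (0.08463 - 0.1316i)(0.7127)(0.6218) = (0.0375 - 0.05832i)
|110⟩: (0.08463 - 0.1316i)(0.7015)(0.7832) = (0.0465 - 0.0723i)
|111⟩: (0.08463 - 0.1316i)(0.7015)(0.6218) = (0.03691 - 0.0574i)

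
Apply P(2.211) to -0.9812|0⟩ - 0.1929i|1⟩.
-0.9812|0⟩ + (0.1547 + 0.1152i)|1⟩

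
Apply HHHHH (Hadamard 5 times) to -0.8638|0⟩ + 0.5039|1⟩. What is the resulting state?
-0.2545|0⟩ - 0.9671|1⟩

H² = I, so H^5 = H: a single Hadamard. With (a, b) = (-0.8638, 0.5039), H gives ((a + b)/√2, (a − b)/√2) = (-0.2545, -0.9671).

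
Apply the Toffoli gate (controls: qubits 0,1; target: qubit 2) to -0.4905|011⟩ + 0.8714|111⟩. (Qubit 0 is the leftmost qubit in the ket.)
-0.4905|011⟩ + 0.8714|110⟩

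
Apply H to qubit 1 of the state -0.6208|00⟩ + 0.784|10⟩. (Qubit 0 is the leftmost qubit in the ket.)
-0.439|00⟩ - 0.439|01⟩ + 0.5544|10⟩ + 0.5544|11⟩

H on qubit 1 mixes each pair of kets that differ only in qubit 1: amplitudes (a, b) of (|…0…⟩, |…1…⟩) become ((a + b)/√2, (a − b)/√2). Kets absent from the input have amplitude 0.
(|00⟩, |01⟩): (a, b) = (-0.6208, 0) → (-0.439, -0.439)
(|10⟩, |11⟩): (a, b) = (0.784, 0) → (0.5544, 0.5544)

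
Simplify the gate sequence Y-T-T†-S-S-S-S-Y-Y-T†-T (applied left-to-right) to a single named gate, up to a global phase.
Y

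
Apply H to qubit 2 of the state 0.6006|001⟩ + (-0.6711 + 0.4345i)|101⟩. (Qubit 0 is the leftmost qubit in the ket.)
0.4247|000⟩ - 0.4247|001⟩ + (-0.4745 + 0.3072i)|100⟩ + (0.4745 - 0.3072i)|101⟩

H on qubit 2 mixes each pair of kets that differ only in qubit 2: amplitudes (a, b) of (|…0…⟩, |…1…⟩) become ((a + b)/√2, (a − b)/√2). Kets absent from the input have amplitude 0.
(|000⟩, |001⟩): (a, b) = (0, 0.6006) → (0.4247, -0.4247)
(|100⟩, |101⟩): (a, b) = (0, (-0.6711 + 0.4345i)) → ((-0.4745 + 0.3072i), (0.4745 - 0.3072i))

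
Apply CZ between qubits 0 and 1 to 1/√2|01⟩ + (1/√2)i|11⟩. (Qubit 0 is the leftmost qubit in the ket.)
1/√2|01⟩ - (1/√2)i|11⟩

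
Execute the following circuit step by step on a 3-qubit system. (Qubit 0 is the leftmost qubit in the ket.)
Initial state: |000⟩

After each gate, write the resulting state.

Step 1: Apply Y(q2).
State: i|001⟩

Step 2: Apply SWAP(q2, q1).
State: i|010⟩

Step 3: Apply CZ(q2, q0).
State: i|010⟩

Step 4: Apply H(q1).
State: (1/√2)i|000⟩ - (1/√2)i|010⟩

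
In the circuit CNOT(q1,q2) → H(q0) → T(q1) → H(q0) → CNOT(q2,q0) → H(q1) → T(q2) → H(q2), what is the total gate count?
8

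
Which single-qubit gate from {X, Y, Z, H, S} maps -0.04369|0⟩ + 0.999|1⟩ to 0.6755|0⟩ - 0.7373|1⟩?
H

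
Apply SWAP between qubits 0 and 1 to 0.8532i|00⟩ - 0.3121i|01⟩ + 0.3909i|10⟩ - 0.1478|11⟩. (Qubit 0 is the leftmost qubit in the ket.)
0.8532i|00⟩ + 0.3909i|01⟩ - 0.3121i|10⟩ - 0.1478|11⟩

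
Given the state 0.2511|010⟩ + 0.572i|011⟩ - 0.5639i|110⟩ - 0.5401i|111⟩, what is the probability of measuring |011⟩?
0.3272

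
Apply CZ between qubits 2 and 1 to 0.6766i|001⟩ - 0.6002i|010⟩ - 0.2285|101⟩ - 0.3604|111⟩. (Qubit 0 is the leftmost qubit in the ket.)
0.6766i|001⟩ - 0.6002i|010⟩ - 0.2285|101⟩ + 0.3604|111⟩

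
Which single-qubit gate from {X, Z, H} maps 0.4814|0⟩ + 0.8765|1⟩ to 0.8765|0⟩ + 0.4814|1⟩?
X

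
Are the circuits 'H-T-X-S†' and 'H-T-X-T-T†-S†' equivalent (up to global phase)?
Yes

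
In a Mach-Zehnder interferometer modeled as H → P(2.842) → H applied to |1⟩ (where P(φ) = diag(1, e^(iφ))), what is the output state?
(0.9777 - 0.1476i)|0⟩ + (0.02227 + 0.1476i)|1⟩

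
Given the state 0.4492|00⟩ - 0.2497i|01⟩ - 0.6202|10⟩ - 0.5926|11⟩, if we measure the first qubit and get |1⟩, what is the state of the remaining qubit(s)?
-0.723|0⟩ - 0.6908|1⟩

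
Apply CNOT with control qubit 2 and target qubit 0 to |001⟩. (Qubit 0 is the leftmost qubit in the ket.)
|101⟩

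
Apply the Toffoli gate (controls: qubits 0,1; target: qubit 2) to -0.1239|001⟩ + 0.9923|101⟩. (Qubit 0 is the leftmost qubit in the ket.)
-0.1239|001⟩ + 0.9923|101⟩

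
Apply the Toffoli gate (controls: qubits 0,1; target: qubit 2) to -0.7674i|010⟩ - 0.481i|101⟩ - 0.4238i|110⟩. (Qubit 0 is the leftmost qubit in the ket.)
-0.7674i|010⟩ - 0.481i|101⟩ - 0.4238i|111⟩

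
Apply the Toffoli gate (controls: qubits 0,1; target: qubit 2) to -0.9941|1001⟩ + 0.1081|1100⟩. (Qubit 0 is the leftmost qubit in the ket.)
-0.9941|1001⟩ + 0.1081|1110⟩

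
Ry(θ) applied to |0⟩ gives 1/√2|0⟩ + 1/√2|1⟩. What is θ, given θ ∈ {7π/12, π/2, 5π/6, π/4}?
π/2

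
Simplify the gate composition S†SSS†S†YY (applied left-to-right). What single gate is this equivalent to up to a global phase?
S†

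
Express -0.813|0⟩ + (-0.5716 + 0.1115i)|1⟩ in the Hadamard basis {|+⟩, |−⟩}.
(-0.9791 + 0.07884i)|+⟩ + (-0.1707 - 0.07884i)|−⟩

With |ψ⟩ = α|0⟩ + β|1⟩, the Hadamard-basis coefficients are ⟨+|ψ⟩ = (α + β)/√2 and ⟨−|ψ⟩ = (α − β)/√2.
Here α = -0.813, β = (-0.5716 + 0.1115i): (α + β)/√2 = (-0.9791 + 0.07884i), (α − β)/√2 = (-0.1707 - 0.07884i).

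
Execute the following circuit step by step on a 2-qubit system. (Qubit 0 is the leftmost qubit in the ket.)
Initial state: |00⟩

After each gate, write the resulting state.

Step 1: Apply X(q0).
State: |10⟩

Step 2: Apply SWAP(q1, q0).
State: |01⟩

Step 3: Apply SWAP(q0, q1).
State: |10⟩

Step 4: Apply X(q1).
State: |11⟩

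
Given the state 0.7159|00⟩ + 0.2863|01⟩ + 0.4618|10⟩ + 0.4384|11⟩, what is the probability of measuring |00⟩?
0.5125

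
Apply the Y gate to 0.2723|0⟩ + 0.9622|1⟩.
-0.9622i|0⟩ + 0.2723i|1⟩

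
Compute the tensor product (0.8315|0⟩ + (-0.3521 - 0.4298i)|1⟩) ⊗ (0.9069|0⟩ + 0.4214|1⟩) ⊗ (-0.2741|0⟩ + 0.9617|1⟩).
-0.2067|000⟩ + 0.7252|001⟩ - 0.09604|010⟩ + 0.337|011⟩ + (0.08753 + 0.1068i)|100⟩ + (-0.3071 - 0.3749i)|101⟩ + (0.04067 + 0.04964i)|110⟩ + (-0.1427 - 0.1742i)|111⟩

amp(|b₁b₂…⟩) = product of the factor amplitudes for bits b₁, b₂, …; only kets whose every factor amplitude is nonzero survive.
|000⟩: (0.8315)(0.9069)(-0.2741) = -0.2067
|001⟩: (0.8315)(0.9069)(0.9617) = 0.7252
|010⟩: (0.8315)(0.4214)(-0.2741) = -0.09604
|011⟩: (0.8315)(0.4214)(0.9617) = 0.337
|100⟩: (-0.3521 - 0.4298i)(0.9069)(-0.2741) = (0.08753 + 0.1068i)
|101⟩: (-0.3521 - 0.4298i)(0.9069)(0.9617) = (-0.3071 - 0.3749i)
|110⟩: (-0.3521 - 0.4298i)(0.4214)(-0.2741) = (0.04067 + 0.04964i)
|111⟩: (-0.3521 - 0.4298i)(0.4214)(0.9617) = (-0.1427 - 0.1742i)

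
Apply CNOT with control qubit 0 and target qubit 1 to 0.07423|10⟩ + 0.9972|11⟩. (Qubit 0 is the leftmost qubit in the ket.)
0.9972|10⟩ + 0.07423|11⟩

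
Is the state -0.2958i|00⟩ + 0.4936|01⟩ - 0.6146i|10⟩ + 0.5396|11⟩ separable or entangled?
Entangled

Writing the state as a|00⟩ + b|01⟩ + c|10⟩ + d|11⟩, it is a product state iff ad − bc = 0.
Here (a, b, c, d) = (-0.2958i, 0.4936, -0.6146i, 0.5396): ad − bc = (-0.2958i)(0.5396) − (0.4936)(-0.6146i) = 0.1438i ≠ 0, so the state is entangled.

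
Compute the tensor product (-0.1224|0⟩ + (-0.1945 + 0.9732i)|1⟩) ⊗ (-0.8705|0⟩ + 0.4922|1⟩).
0.1065|00⟩ - 0.06025|01⟩ + (0.1693 - 0.8472i)|10⟩ + (-0.09573 + 0.479i)|11⟩

amp(|b₁b₂…⟩) = product of the factor amplitudes for bits b₁, b₂, …; only kets whose every factor amplitude is nonzero survive.
|00⟩: (-0.1224)(-0.8705) = 0.1065
|01⟩: (-0.1224)(0.4922) = -0.06025
|10⟩: (-0.1945 + 0.9732i)(-0.8705) = (0.1693 - 0.8472i)
|11⟩: (-0.1945 + 0.9732i)(0.4922) = (-0.09573 + 0.479i)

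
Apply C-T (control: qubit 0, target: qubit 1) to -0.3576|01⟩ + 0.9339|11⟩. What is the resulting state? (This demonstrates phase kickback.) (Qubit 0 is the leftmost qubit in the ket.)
-0.3576|01⟩ + (0.6604 + 0.6604i)|11⟩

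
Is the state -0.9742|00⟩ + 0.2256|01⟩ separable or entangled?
Separable

Writing the state as a|00⟩ + b|01⟩ + c|10⟩ + d|11⟩, it is a product state iff ad − bc = 0.
Here (a, b, c, d) = (-0.9742, 0.2256, 0, 0): ad − bc = (-0.9742)(0) − (0.2256)(0) = 0, so the state is separable.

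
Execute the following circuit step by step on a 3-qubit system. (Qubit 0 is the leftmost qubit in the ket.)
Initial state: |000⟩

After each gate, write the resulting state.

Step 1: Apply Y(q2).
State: i|001⟩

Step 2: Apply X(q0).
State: i|101⟩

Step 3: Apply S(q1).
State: i|101⟩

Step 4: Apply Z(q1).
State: i|101⟩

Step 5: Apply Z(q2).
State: -i|101⟩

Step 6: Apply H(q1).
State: -(1/√2)i|101⟩ - (1/√2)i|111⟩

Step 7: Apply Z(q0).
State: (1/√2)i|101⟩ + (1/√2)i|111⟩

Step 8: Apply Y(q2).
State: 1/√2|100⟩ + 1/√2|110⟩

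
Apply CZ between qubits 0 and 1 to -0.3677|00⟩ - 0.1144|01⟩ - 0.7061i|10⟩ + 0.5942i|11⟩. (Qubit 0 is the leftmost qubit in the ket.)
-0.3677|00⟩ - 0.1144|01⟩ - 0.7061i|10⟩ - 0.5942i|11⟩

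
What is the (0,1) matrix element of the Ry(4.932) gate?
-0.6254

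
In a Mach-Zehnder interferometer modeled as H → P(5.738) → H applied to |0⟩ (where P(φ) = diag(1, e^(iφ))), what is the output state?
(0.9275 - 0.2593i)|0⟩ + (0.07248 + 0.2593i)|1⟩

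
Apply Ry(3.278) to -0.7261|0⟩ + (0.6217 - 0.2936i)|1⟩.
(-0.5708 + 0.2929i)|0⟩ + (-0.7668 + 0.02001i)|1⟩

Ry(3.278) = [[cos(θ/2), −sin(θ/2)], [sin(θ/2), cos(θ/2)]]; θ = 3.278, cos(θ/2) ≈ -0.0681508, sin(θ/2) ≈ 0.997675.
With a = amp(|0⟩) = -0.7261 and b = amp(|1⟩) = (0.6217 - 0.2936i):
new amp(|0⟩) = (-0.0681508)·a + (-0.997675)·b = (-0.5708 + 0.2929i)
new amp(|1⟩) = (0.997675)·a + (-0.0681508)·b = (-0.7668 + 0.02001i)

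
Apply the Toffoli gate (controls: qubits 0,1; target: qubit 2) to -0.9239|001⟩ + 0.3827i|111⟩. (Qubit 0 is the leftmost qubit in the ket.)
-0.9239|001⟩ + 0.3827i|110⟩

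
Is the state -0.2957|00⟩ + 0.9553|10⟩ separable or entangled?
Separable

Writing the state as a|00⟩ + b|01⟩ + c|10⟩ + d|11⟩, it is a product state iff ad − bc = 0.
Here (a, b, c, d) = (-0.2957, 0, 0.9553, 0): ad − bc = (-0.2957)(0) − (0)(0.9553) = 0, so the state is separable.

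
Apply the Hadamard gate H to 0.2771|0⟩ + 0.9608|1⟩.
0.8753|0⟩ - 0.4834|1⟩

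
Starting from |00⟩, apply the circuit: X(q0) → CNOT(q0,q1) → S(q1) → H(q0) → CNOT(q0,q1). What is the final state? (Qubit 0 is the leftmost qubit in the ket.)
(1/√2)i|01⟩ - (1/√2)i|10⟩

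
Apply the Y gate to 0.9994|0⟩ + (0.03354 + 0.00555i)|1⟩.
(0.00555 - 0.03354i)|0⟩ + 0.9994i|1⟩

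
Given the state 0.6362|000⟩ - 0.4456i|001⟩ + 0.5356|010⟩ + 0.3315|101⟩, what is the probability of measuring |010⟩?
0.2869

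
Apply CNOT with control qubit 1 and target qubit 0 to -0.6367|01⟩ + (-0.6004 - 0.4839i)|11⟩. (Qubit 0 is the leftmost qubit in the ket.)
(-0.6004 - 0.4839i)|01⟩ - 0.6367|11⟩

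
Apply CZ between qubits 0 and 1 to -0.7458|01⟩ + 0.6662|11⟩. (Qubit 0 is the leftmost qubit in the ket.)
-0.7458|01⟩ - 0.6662|11⟩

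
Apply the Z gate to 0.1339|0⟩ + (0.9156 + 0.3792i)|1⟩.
0.1339|0⟩ + (-0.9156 - 0.3792i)|1⟩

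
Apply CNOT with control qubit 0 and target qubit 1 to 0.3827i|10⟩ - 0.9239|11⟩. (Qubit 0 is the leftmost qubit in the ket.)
-0.9239|10⟩ + 0.3827i|11⟩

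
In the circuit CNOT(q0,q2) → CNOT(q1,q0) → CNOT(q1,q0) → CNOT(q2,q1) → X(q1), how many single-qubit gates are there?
1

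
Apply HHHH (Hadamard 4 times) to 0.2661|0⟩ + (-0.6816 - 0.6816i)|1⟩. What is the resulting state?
0.2661|0⟩ + (-0.6816 - 0.6816i)|1⟩

H² = I, so an even number of Hadamards cancels: H^4 = I and the state is unchanged.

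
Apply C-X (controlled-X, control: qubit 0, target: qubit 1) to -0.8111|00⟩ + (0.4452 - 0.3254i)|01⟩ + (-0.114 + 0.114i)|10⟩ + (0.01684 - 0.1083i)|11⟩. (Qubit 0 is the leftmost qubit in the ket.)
-0.8111|00⟩ + (0.4452 - 0.3254i)|01⟩ + (0.01684 - 0.1083i)|10⟩ + (-0.114 + 0.114i)|11⟩

C-X leaves the control-|0⟩ kets |00⟩, |01⟩ unchanged and applies X to qubit 1 on the control-|1⟩ pair (|10⟩, |11⟩).
X = [[0, 1], [1, 0]].
With a = amp(|10⟩) = (-0.114 + 0.114i) and b = amp(|11⟩) = (0.01684 - 0.1083i):
new amp(|10⟩) = (1)·b = (0.01684 - 0.1083i)
new amp(|11⟩) = (1)·a = (-0.114 + 0.114i)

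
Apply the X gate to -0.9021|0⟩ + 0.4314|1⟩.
0.4314|0⟩ - 0.9021|1⟩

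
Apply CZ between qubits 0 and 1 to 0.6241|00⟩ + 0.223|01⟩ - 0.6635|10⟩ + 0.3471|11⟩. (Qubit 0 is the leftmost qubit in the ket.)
0.6241|00⟩ + 0.223|01⟩ - 0.6635|10⟩ - 0.3471|11⟩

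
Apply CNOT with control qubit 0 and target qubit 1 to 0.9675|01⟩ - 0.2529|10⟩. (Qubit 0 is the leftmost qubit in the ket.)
0.9675|01⟩ - 0.2529|11⟩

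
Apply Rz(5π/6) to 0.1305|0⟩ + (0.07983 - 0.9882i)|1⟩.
(0.03378 - 0.1261i)|0⟩ + (0.9752 - 0.1787i)|1⟩

Rz(5π/6) = [[e^(−iθ/2), 0], [0, e^(iθ/2)]] with e^(±iθ/2) = cos(θ/2) ± i·sin(θ/2); θ = 5π/6, cos(θ/2) ≈ 0.258819, sin(θ/2) ≈ 0.965926.
With a = amp(|0⟩) = 0.1305 and b = amp(|1⟩) = (0.07983 - 0.9882i):
new amp(|0⟩) = (0.258819 - 0.965926i)·a = (0.03378 - 0.1261i)
new amp(|1⟩) = (0.258819 + 0.965926i)·b = (0.9752 - 0.1787i)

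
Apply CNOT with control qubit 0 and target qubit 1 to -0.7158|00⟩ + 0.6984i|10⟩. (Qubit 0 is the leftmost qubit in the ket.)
-0.7158|00⟩ + 0.6984i|11⟩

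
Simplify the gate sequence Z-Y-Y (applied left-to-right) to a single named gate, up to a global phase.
Z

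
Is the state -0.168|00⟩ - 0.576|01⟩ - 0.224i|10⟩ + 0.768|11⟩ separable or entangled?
Entangled

Writing the state as a|00⟩ + b|01⟩ + c|10⟩ + d|11⟩, it is a product state iff ad − bc = 0.
Here (a, b, c, d) = (-0.168, -0.576, -0.224i, 0.768): ad − bc = (-0.168)(0.768) − (-0.576)(-0.224i) = (-0.129 - 0.129i) ≠ 0, so the state is entangled.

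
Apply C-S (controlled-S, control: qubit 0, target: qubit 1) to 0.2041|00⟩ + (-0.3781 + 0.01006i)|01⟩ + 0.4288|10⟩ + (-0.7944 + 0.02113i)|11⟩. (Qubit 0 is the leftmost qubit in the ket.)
0.2041|00⟩ + (-0.3781 + 0.01006i)|01⟩ + 0.4288|10⟩ + (-0.02113 - 0.7944i)|11⟩

C-S leaves the control-|0⟩ kets |00⟩, |01⟩ unchanged and applies S to qubit 1 on the control-|1⟩ pair (|10⟩, |11⟩).
S = [[1, 0], [0, i]].
With a = amp(|10⟩) = 0.4288 and b = amp(|11⟩) = (-0.7944 + 0.02113i):
new amp(|10⟩) = (1)·a = 0.4288
new amp(|11⟩) = (i)·b = (-0.02113 - 0.7944i)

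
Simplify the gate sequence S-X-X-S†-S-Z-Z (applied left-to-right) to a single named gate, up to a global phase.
S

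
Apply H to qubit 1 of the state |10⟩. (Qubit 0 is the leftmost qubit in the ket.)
1/√2|10⟩ + 1/√2|11⟩

H on qubit 1 mixes each pair of kets that differ only in qubit 1: amplitudes (a, b) of (|…0…⟩, |…1…⟩) become ((a + b)/√2, (a − b)/√2). Kets absent from the input have amplitude 0.
(|10⟩, |11⟩): (a, b) = (1, 0) → (1/√2, 1/√2)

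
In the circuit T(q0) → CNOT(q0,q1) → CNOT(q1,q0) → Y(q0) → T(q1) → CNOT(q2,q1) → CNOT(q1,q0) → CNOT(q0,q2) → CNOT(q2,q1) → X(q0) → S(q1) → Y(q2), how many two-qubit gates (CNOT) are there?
6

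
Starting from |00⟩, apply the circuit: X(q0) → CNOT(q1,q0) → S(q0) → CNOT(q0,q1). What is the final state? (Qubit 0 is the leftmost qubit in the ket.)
i|11⟩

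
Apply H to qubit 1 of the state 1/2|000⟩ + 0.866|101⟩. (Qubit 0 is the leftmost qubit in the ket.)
1/√8|000⟩ + 1/√8|010⟩ + 0.6124|101⟩ + 0.6124|111⟩

H on qubit 1 mixes each pair of kets that differ only in qubit 1: amplitudes (a, b) of (|…0…⟩, |…1…⟩) become ((a + b)/√2, (a − b)/√2). Kets absent from the input have amplitude 0.
(|000⟩, |010⟩): (a, b) = (1/2, 0) → (1/√8, 1/√8)
(|101⟩, |111⟩): (a, b) = (0.866, 0) → (0.6124, 0.6124)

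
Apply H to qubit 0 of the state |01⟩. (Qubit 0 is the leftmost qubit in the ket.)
1/√2|01⟩ + 1/√2|11⟩

H on qubit 0 mixes each pair of kets that differ only in qubit 0: amplitudes (a, b) of (|…0…⟩, |…1…⟩) become ((a + b)/√2, (a − b)/√2). Kets absent from the input have amplitude 0.
(|01⟩, |11⟩): (a, b) = (1, 0) → (1/√2, 1/√2)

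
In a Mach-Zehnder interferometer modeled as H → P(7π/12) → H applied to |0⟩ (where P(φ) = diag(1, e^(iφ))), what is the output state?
(0.3706 + 0.483i)|0⟩ + (0.6294 - 0.483i)|1⟩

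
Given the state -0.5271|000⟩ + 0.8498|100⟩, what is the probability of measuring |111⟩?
0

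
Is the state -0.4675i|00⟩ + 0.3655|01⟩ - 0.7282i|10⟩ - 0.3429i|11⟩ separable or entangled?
Entangled

Writing the state as a|00⟩ + b|01⟩ + c|10⟩ + d|11⟩, it is a product state iff ad − bc = 0.
Here (a, b, c, d) = (-0.4675i, 0.3655, -0.7282i, -0.3429i): ad − bc = (-0.4675i)(-0.3429i) − (0.3655)(-0.7282i) = (-0.1603 + 0.2662i) ≠ 0, so the state is entangled.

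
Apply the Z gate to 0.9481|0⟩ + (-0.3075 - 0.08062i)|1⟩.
0.9481|0⟩ + (0.3075 + 0.08062i)|1⟩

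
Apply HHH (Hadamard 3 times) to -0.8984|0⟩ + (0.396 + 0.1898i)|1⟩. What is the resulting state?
(-0.3553 + 0.1342i)|0⟩ + (-0.9153 - 0.1342i)|1⟩

H² = I, so H^3 = H: a single Hadamard. With (a, b) = (-0.8984, (0.396 + 0.1898i)), H gives ((a + b)/√2, (a − b)/√2) = ((-0.3553 + 0.1342i), (-0.9153 - 0.1342i)).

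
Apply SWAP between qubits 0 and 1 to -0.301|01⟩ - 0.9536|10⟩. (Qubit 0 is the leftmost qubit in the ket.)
-0.9536|01⟩ - 0.301|10⟩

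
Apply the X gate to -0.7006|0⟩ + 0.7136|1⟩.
0.7136|0⟩ - 0.7006|1⟩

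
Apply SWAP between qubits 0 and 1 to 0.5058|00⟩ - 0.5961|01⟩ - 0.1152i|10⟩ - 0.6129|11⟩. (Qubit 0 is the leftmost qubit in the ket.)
0.5058|00⟩ - 0.1152i|01⟩ - 0.5961|10⟩ - 0.6129|11⟩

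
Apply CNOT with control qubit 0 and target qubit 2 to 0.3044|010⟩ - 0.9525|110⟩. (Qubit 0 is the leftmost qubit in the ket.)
0.3044|010⟩ - 0.9525|111⟩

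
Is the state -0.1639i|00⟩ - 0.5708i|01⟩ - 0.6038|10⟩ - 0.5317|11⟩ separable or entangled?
Entangled

Writing the state as a|00⟩ + b|01⟩ + c|10⟩ + d|11⟩, it is a product state iff ad − bc = 0.
Here (a, b, c, d) = (-0.1639i, -0.5708i, -0.6038, -0.5317): ad − bc = (-0.1639i)(-0.5317) − (-0.5708i)(-0.6038) = -0.2575i ≠ 0, so the state is entangled.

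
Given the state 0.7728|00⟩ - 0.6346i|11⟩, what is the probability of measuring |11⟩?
0.4027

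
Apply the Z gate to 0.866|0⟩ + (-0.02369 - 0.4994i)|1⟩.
0.866|0⟩ + (0.02369 + 0.4994i)|1⟩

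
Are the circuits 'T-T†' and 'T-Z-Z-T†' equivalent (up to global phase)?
Yes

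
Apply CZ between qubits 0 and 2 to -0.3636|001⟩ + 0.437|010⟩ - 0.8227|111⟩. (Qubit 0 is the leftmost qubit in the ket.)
-0.3636|001⟩ + 0.437|010⟩ + 0.8227|111⟩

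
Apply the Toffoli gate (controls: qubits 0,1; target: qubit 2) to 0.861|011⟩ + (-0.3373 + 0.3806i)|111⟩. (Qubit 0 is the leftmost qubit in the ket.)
0.861|011⟩ + (-0.3373 + 0.3806i)|110⟩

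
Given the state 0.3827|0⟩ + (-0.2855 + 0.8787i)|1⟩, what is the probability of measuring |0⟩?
0.1465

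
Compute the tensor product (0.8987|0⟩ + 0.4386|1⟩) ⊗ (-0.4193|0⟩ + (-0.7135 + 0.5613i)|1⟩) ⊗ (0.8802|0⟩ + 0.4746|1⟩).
-0.3317|000⟩ - 0.1788|001⟩ + (-0.5644 + 0.444i)|010⟩ + (-0.3043 + 0.2394i)|011⟩ - 0.1619|100⟩ - 0.08728|101⟩ + (-0.2755 + 0.2167i)|110⟩ + (-0.1485 + 0.1168i)|111⟩

amp(|b₁b₂…⟩) = product of the factor amplitudes for bits b₁, b₂, …; only kets whose every factor amplitude is nonzero survive.
|000⟩: (0.8987)(-0.4193)(0.8802) = -0.3317
|001⟩: (0.8987)(-0.4193)(0.4746) = -0.1788
|010⟩: (0.8987)(-0.7135 + 0.5613i)(0.8802) = (-0.5644 + 0.444i)
|011⟩: (0.8987)(-0.7135 + 0.5613i)(0.4746) = (-0.3043 + 0.2394i)
|100⟩: (0.4386)(-0.4193)(0.8802) = -0.1619
|101⟩: (0.4386)(-0.4193)(0.4746) = -0.08728
|110⟩: (0.4386)(-0.7135 + 0.5613i)(0.8802) = (-0.2755 + 0.2167i)
|111⟩: (0.4386)(-0.7135 + 0.5613i)(0.4746) = (-0.1485 + 0.1168i)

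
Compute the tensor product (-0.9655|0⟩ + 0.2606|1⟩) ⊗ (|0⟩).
-0.9655|00⟩ + 0.2606|10⟩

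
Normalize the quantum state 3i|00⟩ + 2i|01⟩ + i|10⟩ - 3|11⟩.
0.6255i|00⟩ + 0.417i|01⟩ + 0.2085i|10⟩ - 0.6255|11⟩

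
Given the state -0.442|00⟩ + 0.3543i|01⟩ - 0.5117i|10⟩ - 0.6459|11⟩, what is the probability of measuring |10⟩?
0.2618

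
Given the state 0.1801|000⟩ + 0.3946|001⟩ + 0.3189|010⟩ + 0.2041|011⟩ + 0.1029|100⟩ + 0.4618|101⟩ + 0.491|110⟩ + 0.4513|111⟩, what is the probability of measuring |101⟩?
0.2133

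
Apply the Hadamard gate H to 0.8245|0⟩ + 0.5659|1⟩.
0.9832|0⟩ + 0.1829|1⟩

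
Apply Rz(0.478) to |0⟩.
(0.9716 - 0.2367i)|0⟩

Rz(0.478) = [[e^(−iθ/2), 0], [0, e^(iθ/2)]] with e^(±iθ/2) = cos(θ/2) ± i·sin(θ/2); θ = 0.478, cos(θ/2) ≈ 0.971575, sin(θ/2) ≈ 0.236731.
With a = amp(|0⟩) = 1 and b = amp(|1⟩) = 0:
new amp(|0⟩) = (0.971575 - 0.236731i)·a = (0.9716 - 0.2367i)
new amp(|1⟩) = (0.971575 + 0.236731i)·b = 0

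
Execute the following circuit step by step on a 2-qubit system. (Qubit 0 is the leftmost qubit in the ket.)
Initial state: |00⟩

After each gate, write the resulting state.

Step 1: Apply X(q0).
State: |10⟩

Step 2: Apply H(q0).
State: 1/√2|00⟩ - 1/√2|10⟩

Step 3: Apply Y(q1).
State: (1/√2)i|01⟩ - (1/√2)i|11⟩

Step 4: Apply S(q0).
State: (1/√2)i|01⟩ + 1/√2|11⟩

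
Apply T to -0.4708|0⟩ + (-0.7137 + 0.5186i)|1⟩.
-0.4708|0⟩ + (-0.8714 - 0.138i)|1⟩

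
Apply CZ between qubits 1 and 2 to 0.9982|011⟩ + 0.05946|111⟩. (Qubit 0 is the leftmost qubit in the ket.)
-0.9982|011⟩ - 0.05946|111⟩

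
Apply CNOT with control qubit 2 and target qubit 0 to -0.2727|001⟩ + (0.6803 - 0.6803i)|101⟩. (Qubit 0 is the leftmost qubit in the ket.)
(0.6803 - 0.6803i)|001⟩ - 0.2727|101⟩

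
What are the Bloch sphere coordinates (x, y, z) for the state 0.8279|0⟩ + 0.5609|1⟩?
(0.9287, 0, 0.3708)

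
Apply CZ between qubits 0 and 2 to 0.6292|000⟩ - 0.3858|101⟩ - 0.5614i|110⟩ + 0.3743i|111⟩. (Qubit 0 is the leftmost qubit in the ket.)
0.6292|000⟩ + 0.3858|101⟩ - 0.5614i|110⟩ - 0.3743i|111⟩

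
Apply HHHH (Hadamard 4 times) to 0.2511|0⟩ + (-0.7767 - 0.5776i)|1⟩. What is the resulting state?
0.2511|0⟩ + (-0.7767 - 0.5776i)|1⟩

H² = I, so an even number of Hadamards cancels: H^4 = I and the state is unchanged.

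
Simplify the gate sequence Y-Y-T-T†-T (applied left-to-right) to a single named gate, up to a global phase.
T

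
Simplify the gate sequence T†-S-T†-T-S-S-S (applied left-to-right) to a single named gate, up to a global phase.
T†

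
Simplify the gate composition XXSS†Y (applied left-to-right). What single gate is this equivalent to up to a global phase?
Y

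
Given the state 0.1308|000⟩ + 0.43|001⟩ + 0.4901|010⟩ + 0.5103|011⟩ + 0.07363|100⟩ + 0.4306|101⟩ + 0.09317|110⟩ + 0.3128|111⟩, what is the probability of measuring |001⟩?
0.1849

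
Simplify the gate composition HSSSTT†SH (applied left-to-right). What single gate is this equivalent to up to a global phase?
I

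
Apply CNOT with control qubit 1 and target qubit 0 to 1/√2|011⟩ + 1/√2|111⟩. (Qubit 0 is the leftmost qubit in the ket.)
1/√2|011⟩ + 1/√2|111⟩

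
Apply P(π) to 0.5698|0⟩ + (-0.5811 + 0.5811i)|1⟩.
0.5698|0⟩ + (0.5811 - 0.5811i)|1⟩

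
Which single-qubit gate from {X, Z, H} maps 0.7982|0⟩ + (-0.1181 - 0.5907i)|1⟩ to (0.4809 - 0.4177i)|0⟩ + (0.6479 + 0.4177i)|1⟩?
H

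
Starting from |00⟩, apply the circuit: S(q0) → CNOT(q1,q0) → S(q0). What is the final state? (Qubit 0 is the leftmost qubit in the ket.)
|00⟩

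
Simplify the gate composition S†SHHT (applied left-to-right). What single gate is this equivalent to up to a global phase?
T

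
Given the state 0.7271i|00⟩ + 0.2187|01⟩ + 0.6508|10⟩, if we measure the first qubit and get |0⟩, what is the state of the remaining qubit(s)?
0.9576i|0⟩ + 0.288|1⟩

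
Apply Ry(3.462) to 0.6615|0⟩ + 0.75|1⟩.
-0.8459|0⟩ + 0.5334|1⟩

Ry(3.462) = [[cos(θ/2), −sin(θ/2)], [sin(θ/2), cos(θ/2)]]; θ = 3.462, cos(θ/2) ≈ -0.159519, sin(θ/2) ≈ 0.987195.
With a = amp(|0⟩) = 0.6615 and b = amp(|1⟩) = 0.75:
new amp(|0⟩) = (-0.159519)·a + (-0.987195)·b = -0.8459
new amp(|1⟩) = (0.987195)·a + (-0.159519)·b = 0.5334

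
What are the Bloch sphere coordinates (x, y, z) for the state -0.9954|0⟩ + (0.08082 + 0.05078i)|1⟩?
(-0.1609, -0.1011, 0.9817)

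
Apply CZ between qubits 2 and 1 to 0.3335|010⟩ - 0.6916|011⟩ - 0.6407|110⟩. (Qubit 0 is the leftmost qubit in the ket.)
0.3335|010⟩ + 0.6916|011⟩ - 0.6407|110⟩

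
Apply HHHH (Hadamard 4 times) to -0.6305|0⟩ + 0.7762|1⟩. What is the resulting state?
-0.6305|0⟩ + 0.7762|1⟩

H² = I, so an even number of Hadamards cancels: H^4 = I and the state is unchanged.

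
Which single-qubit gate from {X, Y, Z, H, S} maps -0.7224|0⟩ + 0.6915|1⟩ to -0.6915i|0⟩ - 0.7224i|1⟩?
Y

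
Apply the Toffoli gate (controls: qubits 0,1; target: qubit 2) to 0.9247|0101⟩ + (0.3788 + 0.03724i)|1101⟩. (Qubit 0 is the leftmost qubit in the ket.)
0.9247|0101⟩ + (0.3788 + 0.03724i)|1111⟩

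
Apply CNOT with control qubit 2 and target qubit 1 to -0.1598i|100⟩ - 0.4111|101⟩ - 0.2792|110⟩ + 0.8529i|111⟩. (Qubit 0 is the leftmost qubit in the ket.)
-0.1598i|100⟩ + 0.8529i|101⟩ - 0.2792|110⟩ - 0.4111|111⟩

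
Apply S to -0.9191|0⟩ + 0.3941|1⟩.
-0.9191|0⟩ + 0.3941i|1⟩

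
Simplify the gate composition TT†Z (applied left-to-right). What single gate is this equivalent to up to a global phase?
Z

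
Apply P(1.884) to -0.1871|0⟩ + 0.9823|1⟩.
-0.1871|0⟩ + (-0.3027 + 0.9345i)|1⟩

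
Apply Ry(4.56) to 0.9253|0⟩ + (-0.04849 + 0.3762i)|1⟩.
(-0.5658 - 0.2855i)|0⟩ + (0.7338 - 0.245i)|1⟩

Ry(4.56) = [[cos(θ/2), −sin(θ/2)], [sin(θ/2), cos(θ/2)]]; θ = 4.56, cos(θ/2) ≈ -0.65123, sin(θ/2) ≈ 0.758881.
With a = amp(|0⟩) = 0.9253 and b = amp(|1⟩) = (-0.04849 + 0.3762i):
new amp(|0⟩) = (-0.65123)·a + (-0.758881)·b = (-0.5658 - 0.2855i)
new amp(|1⟩) = (0.758881)·a + (-0.65123)·b = (0.7338 - 0.245i)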